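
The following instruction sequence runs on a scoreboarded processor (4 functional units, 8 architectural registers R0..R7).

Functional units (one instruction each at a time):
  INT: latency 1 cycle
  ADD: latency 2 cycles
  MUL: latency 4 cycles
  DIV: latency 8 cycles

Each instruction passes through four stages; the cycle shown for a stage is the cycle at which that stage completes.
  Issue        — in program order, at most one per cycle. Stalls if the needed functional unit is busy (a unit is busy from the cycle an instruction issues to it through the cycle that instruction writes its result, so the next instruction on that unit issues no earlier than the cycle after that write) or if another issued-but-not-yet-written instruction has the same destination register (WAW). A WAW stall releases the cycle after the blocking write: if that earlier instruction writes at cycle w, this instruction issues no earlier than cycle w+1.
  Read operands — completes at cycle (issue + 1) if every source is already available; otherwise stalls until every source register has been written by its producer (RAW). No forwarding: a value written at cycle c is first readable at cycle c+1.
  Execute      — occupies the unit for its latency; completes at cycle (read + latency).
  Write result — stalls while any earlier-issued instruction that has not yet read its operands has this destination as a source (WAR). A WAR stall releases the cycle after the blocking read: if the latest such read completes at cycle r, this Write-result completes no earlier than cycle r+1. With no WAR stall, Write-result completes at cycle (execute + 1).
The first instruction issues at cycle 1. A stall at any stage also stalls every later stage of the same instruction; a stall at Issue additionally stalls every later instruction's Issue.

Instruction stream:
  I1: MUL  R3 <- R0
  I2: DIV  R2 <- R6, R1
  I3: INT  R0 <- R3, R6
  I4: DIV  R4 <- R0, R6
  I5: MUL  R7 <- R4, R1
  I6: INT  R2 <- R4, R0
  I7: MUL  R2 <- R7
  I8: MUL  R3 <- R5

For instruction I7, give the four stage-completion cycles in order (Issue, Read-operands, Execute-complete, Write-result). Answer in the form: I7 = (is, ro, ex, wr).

cycle 1: I1 issues→MUL
cycle 2: I1 reads; I2 issues→DIV
cycle 3: I2 reads; I3 issues→INT
cycle 6: I1 exec-done
cycle 7: I1 writes R3
cycle 8: I3 reads
cycle 9: I3 exec-done
cycle 10: I3 writes R0
cycle 11: I2 exec-done
cycle 12: I2 writes R2
cycle 13: I4 issues→DIV
cycle 14: I4 reads; I5 issues→MUL
cycle 15: I6 issues→INT
cycle 22: I4 exec-done
cycle 23: I4 writes R4
cycle 24: I5 reads; I6 reads
cycle 25: I6 exec-done
cycle 26: I6 writes R2
cycle 28: I5 exec-done
cycle 29: I5 writes R7
cycle 30: I7 issues→MUL
cycle 31: I7 reads
cycle 35: I7 exec-done
cycle 36: I7 writes R2
cycle 37: I8 issues→MUL
cycle 38: I8 reads
cycle 42: I8 exec-done
cycle 43: I8 writes R3

I7 = (30, 31, 35, 36)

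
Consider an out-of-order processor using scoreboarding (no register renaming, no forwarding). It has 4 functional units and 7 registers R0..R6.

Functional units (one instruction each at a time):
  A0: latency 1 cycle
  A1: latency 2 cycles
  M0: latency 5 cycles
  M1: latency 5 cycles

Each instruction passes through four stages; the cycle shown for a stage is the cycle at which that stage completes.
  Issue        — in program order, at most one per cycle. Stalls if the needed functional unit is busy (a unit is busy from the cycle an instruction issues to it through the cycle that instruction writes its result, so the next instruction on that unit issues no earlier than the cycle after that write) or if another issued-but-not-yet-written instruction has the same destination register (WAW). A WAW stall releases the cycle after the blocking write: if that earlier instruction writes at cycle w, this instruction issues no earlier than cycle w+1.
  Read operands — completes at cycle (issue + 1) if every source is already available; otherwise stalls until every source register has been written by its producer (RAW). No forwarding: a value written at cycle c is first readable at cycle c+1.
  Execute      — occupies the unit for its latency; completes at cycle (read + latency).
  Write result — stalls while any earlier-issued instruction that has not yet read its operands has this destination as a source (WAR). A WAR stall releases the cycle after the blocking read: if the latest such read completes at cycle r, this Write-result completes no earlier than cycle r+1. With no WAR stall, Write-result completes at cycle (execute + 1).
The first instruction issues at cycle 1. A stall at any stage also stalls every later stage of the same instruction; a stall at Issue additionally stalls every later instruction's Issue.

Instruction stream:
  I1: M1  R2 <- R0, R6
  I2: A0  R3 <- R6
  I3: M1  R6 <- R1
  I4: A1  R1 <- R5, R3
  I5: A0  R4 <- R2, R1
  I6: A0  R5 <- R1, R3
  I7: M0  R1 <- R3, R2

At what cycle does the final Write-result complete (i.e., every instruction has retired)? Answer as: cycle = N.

I1  is:1  ro:2  ex:7  wr:8
I2  is:2  ro:3  ex:4  wr:5
I3  is:9  ro:10  ex:15  wr:16  — struct: M1 busy until I1 writes@8
I4  is:10  ro:11  ex:13  wr:14
I5  is:11  ro:15  ex:16  wr:17  — RAW R1: wait I4 write@14
I6  is:18  ro:19  ex:20  wr:21  — struct: A0 busy until I5 writes@17
I7  is:19  ro:20  ex:25  wr:26

cycle = 26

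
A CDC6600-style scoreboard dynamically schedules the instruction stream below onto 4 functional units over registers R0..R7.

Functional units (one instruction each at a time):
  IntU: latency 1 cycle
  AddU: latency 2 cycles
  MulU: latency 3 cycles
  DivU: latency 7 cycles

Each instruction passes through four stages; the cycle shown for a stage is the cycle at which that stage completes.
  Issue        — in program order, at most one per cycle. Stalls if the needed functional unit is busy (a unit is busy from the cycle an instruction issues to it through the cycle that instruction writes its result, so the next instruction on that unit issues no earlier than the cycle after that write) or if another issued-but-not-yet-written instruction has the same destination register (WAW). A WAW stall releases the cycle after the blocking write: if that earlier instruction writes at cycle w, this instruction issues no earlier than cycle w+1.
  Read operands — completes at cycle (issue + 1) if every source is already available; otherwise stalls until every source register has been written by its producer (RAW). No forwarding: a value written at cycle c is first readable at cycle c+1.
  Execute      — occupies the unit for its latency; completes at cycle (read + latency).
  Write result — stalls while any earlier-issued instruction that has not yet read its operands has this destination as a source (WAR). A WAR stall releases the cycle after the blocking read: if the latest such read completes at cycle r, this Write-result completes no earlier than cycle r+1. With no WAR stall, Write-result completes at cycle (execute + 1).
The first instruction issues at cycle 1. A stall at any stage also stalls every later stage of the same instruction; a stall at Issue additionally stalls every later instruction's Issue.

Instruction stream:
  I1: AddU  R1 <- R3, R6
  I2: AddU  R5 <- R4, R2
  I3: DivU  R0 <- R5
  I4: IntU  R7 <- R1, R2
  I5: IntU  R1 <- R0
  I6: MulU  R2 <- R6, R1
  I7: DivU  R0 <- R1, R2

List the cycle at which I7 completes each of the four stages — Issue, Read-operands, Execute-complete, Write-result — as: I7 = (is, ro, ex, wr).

I7 = (20, 28, 35, 36)

[I1] 1/2/4/5
[I2] 6/7/9/10  (struct: AddU busy until I1 writes@5)
[I3] 7/11/18/19  (RAW R5: wait I2 write@10)
[I4] 8/9/10/11
[I5] 12/20/21/22  (struct: IntU busy until I4 writes@11; RAW R0: wait I3 write@19)
[I6] 13/23/26/27  (RAW R1: wait I5 write@22)
[I7] 20/28/35/36  (struct: DivU busy until I3 writes@19; RAW R2: wait I6 write@27)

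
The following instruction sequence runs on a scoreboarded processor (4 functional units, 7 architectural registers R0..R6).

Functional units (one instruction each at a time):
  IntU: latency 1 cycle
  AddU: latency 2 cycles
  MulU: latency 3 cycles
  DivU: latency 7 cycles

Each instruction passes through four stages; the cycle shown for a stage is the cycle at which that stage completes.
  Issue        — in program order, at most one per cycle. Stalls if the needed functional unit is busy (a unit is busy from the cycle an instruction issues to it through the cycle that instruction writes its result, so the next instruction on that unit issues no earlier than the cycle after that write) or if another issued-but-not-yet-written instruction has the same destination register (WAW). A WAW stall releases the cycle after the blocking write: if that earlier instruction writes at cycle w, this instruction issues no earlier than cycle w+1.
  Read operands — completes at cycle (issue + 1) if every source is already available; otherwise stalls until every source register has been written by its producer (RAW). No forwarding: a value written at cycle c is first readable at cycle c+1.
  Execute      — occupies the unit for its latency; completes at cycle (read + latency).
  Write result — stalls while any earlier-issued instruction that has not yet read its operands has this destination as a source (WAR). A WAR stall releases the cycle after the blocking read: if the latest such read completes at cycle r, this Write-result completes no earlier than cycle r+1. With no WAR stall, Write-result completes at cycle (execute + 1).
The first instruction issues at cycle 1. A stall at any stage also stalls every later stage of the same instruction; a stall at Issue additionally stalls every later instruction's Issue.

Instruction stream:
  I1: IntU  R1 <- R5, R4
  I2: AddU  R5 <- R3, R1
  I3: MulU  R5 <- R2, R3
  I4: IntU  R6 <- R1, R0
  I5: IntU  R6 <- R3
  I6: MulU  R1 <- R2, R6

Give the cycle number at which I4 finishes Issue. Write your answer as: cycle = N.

cycle = 10

c1: I1 issues→IntU
c2: I1 reads, I2 issues→AddU
c3: I1 exec-done
c4: I1 writes R1
c5: I2 reads
c7: I2 exec-done
c8: I2 writes R5
c9: I3 issues→MulU
c10: I3 reads, I4 issues→IntU
c11: I4 reads
c12: I4 exec-done
c13: I3 exec-done, I4 writes R6
c14: I3 writes R5, I5 issues→IntU
c15: I5 reads, I6 issues→MulU
c16: I5 exec-done
c17: I5 writes R6
c18: I6 reads
c21: I6 exec-done
c22: I6 writes R1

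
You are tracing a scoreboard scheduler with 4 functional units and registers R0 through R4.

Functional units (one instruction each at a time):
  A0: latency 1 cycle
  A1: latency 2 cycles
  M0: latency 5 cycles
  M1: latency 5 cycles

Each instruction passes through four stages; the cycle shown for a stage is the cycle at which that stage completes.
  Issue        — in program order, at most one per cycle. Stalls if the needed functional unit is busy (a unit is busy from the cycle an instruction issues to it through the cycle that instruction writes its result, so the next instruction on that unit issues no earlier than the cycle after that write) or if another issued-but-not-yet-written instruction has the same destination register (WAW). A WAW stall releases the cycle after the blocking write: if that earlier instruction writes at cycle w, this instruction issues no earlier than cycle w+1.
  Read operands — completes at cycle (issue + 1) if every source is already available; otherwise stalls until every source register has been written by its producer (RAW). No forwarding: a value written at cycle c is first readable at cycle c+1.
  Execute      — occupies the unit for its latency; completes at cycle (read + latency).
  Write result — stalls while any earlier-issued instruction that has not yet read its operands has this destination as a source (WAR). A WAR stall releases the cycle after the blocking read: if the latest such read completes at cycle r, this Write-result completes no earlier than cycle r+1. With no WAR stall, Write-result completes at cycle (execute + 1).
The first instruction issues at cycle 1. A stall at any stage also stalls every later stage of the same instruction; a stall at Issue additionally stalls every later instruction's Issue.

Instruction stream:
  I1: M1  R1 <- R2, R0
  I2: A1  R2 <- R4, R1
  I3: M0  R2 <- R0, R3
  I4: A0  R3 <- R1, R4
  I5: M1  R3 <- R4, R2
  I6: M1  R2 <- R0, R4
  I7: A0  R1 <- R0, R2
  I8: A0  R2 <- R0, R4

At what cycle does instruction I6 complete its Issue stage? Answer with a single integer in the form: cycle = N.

cycle 1: I1→M1
cycle 2: I1 RO · I2→A1
cycle 7: I1 EX
cycle 8: I1 WR R1
cycle 9: I2 RO
cycle 11: I2 EX
cycle 12: I2 WR R2
cycle 13: I3→M0
cycle 14: I3 RO · I4→A0
cycle 15: I4 RO
cycle 16: I4 EX
cycle 17: I4 WR R3
cycle 18: I5→M1
cycle 19: I3 EX
cycle 20: I3 WR R2
cycle 21: I5 RO
cycle 26: I5 EX
cycle 27: I5 WR R3
cycle 28: I6→M1
cycle 29: I6 RO · I7→A0
cycle 34: I6 EX
cycle 35: I6 WR R2
cycle 36: I7 RO
cycle 37: I7 EX
cycle 38: I7 WR R1
cycle 39: I8→A0
cycle 40: I8 RO
cycle 41: I8 EX
cycle 42: I8 WR R2

cycle = 28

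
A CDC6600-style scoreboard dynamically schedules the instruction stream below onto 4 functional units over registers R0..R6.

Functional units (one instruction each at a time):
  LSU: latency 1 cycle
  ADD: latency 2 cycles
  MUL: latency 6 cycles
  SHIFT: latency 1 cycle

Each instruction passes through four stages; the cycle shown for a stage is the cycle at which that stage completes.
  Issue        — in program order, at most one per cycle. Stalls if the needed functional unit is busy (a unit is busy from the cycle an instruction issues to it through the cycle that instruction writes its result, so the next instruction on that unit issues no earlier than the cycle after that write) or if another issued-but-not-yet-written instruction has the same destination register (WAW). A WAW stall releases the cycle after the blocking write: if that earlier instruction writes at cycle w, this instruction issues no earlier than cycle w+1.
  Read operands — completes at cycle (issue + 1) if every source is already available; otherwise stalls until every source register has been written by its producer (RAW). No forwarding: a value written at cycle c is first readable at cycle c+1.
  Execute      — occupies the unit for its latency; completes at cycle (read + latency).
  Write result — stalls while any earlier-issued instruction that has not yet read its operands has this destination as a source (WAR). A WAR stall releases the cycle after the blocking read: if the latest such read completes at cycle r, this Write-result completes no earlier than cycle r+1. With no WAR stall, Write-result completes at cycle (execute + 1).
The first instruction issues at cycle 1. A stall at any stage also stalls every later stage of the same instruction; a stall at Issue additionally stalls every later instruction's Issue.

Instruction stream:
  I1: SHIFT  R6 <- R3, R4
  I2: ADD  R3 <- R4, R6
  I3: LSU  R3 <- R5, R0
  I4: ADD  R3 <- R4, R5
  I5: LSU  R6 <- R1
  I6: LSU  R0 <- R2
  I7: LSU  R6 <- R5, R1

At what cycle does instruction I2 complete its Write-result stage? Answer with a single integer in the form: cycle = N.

t=1  I1→SHIFT
t=2  I1 RO; I2→ADD
t=3  I1 EX
t=4  I1 WR R6
t=5  I2 RO
t=7  I2 EX
t=8  I2 WR R3
t=9  I3→LSU
t=10  I3 RO
t=11  I3 EX
t=12  I3 WR R3
t=13  I4→ADD
t=14  I4 RO; I5→LSU
t=15  I5 RO
t=16  I4 EX; I5 EX
t=17  I4 WR R3; I5 WR R6
t=18  I6→LSU
t=19  I6 RO
t=20  I6 EX
t=21  I6 WR R0
t=22  I7→LSU
t=23  I7 RO
t=24  I7 EX
t=25  I7 WR R6

cycle = 8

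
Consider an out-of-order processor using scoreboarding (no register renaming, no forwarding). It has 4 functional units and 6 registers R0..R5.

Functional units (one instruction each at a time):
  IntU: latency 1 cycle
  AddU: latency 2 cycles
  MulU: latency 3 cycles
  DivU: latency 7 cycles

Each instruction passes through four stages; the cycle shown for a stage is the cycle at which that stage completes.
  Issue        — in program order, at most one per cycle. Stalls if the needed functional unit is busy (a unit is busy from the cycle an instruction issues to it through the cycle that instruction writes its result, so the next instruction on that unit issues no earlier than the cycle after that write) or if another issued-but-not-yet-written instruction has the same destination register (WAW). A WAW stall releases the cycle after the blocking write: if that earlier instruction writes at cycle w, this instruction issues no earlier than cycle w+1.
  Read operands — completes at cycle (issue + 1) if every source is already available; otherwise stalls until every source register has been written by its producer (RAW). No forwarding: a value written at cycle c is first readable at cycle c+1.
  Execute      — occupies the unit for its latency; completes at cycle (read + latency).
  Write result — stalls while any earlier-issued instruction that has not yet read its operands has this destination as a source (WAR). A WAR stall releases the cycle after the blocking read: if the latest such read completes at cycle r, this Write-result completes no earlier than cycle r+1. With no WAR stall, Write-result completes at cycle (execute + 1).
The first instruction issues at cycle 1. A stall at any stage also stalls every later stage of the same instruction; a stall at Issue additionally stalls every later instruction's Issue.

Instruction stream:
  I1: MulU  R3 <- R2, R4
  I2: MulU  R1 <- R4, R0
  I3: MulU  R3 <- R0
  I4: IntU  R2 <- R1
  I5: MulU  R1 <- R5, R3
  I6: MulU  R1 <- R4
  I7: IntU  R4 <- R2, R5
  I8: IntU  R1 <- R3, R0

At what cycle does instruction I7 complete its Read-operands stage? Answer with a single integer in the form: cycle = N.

  I1 | 1 | 2 | 5 | 6
  I2 | 7 | 8 | 11 | 12   struct: MulU busy until I1 writes@6
  I3 | 13 | 14 | 17 | 18   struct: MulU busy until I2 writes@12
  I4 | 14 | 15 | 16 | 17
  I5 | 19 | 20 | 23 | 24   struct: MulU busy until I3 writes@18
  I6 | 25 | 26 | 29 | 30   struct: MulU busy until I5 writes@24
  I7 | 26 | 27 | 28 | 29
  I8 | 31 | 32 | 33 | 34   WAW R1: wait I6 write@30

cycle = 27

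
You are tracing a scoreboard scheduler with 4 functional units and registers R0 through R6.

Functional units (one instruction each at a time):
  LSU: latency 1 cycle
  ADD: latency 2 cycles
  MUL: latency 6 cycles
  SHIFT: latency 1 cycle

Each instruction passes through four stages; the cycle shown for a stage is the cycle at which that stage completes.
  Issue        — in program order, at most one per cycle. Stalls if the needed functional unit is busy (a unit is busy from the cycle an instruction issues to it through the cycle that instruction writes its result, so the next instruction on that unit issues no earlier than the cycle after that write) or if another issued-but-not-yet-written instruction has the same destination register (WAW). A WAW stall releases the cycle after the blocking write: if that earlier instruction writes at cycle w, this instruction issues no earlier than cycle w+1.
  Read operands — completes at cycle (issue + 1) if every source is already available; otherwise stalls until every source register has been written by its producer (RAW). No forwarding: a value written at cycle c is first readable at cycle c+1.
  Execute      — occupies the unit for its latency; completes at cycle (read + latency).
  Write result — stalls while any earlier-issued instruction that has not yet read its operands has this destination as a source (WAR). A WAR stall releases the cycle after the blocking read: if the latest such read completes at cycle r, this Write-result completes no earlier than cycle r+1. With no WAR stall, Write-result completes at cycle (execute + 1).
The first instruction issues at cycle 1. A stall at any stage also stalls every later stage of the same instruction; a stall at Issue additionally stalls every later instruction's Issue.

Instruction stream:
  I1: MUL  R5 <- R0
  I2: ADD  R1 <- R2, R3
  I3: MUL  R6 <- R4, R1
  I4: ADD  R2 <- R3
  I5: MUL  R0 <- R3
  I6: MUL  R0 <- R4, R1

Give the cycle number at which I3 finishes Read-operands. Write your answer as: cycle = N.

cycle = 11

t=1  issue I1 (MUL)
t=2  I1 read-ops | issue I2 (ADD)
t=3  I2 read-ops
t=5  I2 finished on ADD
t=6  I2→R1
t=8  I1 finished on MUL
t=9  I1→R5
t=10  issue I3 (MUL)
t=11  I3 read-ops | issue I4 (ADD)
t=12  I4 read-ops
t=14  I4 finished on ADD
t=15  I4→R2
t=17  I3 finished on MUL
t=18  I3→R6
t=19  issue I5 (MUL)
t=20  I5 read-ops
t=26  I5 finished on MUL
t=27  I5→R0
t=28  issue I6 (MUL)
t=29  I6 read-ops
t=35  I6 finished on MUL
t=36  I6→R0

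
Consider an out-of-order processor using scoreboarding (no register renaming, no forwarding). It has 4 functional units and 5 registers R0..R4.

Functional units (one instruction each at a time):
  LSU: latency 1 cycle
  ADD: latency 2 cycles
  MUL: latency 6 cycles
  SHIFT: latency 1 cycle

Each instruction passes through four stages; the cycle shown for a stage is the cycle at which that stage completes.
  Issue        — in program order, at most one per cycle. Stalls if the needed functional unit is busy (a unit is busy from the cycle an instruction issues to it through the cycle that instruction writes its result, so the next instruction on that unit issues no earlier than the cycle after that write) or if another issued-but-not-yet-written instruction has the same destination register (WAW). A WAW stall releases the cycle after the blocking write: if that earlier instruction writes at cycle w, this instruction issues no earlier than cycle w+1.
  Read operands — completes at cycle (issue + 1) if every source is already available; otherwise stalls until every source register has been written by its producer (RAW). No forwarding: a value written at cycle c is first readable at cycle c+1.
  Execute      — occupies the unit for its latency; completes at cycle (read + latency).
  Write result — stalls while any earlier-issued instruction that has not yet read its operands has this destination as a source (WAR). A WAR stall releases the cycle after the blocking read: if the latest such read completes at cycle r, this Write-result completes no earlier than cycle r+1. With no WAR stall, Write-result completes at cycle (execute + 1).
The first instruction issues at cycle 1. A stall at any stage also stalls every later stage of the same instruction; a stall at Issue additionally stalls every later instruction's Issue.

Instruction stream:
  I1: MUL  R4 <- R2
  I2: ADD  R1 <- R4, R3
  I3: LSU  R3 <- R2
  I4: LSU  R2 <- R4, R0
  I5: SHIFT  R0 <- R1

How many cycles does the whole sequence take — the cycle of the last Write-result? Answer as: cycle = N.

1) issue 1, read 2, done 8, write 9
2) issue 2, read 10, done 12, write 13  <RAW R4: wait I1 write@9>
3) issue 3, read 4, done 5, write 11  <WAR R3: wait I2 read@10>
4) issue 12, read 13, done 14, write 15  <struct: LSU busy until I3 writes@11>
5) issue 13, read 14, done 15, write 16

cycle = 16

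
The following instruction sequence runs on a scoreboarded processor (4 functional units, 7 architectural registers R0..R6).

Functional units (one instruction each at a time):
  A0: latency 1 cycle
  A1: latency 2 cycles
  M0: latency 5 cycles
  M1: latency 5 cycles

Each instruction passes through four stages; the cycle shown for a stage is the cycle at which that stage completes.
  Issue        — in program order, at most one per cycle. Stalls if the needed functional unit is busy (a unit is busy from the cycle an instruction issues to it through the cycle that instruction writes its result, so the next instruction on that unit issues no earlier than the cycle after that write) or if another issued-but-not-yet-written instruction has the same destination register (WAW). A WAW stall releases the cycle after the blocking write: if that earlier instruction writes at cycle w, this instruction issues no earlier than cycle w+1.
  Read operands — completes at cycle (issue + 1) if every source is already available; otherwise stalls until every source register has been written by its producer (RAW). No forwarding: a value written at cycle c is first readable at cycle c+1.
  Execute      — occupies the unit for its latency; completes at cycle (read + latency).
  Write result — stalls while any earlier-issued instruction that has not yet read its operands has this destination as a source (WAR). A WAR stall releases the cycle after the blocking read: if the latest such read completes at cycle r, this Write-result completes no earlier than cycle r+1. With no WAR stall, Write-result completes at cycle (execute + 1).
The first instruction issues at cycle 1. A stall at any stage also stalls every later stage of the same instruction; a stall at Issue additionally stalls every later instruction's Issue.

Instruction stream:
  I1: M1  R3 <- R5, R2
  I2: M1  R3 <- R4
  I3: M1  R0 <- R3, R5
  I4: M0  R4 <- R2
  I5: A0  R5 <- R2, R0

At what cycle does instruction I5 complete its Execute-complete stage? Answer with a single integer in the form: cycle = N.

I1: IS=1 RO=2 EX=7 WR=8
I2: IS=9 RO=10 EX=15 WR=16  [struct: M1 busy until I1 writes@8]
I3: IS=17 RO=18 EX=23 WR=24  [struct: M1 busy until I2 writes@16]
I4: IS=18 RO=19 EX=24 WR=25
I5: IS=19 RO=25 EX=26 WR=27  [RAW R0: wait I3 write@24]

cycle = 26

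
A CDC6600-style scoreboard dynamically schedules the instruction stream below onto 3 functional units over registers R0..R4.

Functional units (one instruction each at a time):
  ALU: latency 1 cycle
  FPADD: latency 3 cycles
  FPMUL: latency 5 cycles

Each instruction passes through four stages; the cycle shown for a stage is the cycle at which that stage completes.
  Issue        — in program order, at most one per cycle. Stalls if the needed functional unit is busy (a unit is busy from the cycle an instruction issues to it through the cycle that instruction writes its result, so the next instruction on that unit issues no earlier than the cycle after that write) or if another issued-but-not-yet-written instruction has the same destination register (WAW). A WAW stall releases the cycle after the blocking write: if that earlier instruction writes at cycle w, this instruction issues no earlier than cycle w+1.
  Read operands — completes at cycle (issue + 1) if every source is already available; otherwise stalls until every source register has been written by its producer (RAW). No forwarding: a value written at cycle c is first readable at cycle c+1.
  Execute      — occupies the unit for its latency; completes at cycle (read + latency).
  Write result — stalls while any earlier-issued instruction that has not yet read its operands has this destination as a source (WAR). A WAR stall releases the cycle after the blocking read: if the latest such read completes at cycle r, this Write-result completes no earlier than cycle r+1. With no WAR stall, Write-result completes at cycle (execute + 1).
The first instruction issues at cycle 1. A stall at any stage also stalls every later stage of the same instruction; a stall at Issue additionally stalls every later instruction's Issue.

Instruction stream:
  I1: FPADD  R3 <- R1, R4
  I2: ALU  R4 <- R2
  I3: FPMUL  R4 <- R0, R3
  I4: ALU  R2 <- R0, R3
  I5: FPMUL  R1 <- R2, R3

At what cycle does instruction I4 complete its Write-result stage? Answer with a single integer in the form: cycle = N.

I1 -> (1, 2, 5, 6)
I2 -> (2, 3, 4, 5)
I3 -> (6, 7, 12, 13)  // WAW R4: wait I2 write@5
I4 -> (7, 8, 9, 10)
I5 -> (14, 15, 20, 21)  // struct: FPMUL busy until I3 writes@13

cycle = 10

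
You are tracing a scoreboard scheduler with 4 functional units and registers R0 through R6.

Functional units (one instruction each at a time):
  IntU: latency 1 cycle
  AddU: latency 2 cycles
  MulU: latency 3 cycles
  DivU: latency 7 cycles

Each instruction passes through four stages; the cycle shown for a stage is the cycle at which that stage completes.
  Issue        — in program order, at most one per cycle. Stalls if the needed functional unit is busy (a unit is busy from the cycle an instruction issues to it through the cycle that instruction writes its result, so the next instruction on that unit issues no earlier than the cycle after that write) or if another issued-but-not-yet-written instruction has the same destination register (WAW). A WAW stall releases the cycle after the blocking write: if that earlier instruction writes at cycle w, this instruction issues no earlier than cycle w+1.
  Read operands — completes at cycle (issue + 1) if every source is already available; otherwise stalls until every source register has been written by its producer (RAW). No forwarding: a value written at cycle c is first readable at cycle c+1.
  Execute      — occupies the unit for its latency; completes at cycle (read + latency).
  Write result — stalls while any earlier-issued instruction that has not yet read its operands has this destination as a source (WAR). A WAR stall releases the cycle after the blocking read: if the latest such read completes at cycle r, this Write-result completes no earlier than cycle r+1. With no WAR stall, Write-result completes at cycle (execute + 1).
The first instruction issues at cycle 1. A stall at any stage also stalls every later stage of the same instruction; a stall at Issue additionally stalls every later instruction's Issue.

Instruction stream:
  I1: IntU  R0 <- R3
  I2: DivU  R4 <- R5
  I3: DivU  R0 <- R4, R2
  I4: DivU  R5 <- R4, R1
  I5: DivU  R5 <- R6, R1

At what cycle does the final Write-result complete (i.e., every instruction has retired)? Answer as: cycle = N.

cycle = 41

c1: I1→IntU
c2: I1 RO, I2→DivU
c3: I1 EX, I2 RO
c4: I1 WR R0
c10: I2 EX
c11: I2 WR R4
c12: I3→DivU
c13: I3 RO
c20: I3 EX
c21: I3 WR R0
c22: I4→DivU
c23: I4 RO
c30: I4 EX
c31: I4 WR R5
c32: I5→DivU
c33: I5 RO
c40: I5 EX
c41: I5 WR R5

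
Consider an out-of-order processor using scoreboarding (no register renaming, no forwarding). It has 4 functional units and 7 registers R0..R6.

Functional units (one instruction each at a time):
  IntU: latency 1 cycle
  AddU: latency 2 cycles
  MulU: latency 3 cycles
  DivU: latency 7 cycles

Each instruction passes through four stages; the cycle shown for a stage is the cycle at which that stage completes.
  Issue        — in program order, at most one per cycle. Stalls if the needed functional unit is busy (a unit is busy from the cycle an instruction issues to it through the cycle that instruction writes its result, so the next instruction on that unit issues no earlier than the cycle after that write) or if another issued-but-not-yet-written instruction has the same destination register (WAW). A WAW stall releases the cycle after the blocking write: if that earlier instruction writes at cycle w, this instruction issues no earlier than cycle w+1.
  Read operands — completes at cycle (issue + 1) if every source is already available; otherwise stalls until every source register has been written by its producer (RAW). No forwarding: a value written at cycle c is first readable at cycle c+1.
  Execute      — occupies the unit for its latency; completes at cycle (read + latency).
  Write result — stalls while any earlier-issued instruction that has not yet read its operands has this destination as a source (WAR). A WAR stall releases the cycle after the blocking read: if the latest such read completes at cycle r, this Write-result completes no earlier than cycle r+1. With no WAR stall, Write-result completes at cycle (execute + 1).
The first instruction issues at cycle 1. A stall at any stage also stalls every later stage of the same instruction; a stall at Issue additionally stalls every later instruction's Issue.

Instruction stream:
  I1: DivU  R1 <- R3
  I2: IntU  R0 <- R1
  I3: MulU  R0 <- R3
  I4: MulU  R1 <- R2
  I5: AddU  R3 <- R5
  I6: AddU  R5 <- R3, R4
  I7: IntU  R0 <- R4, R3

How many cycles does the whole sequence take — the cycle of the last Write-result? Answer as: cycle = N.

cycle = 30

I1 -> (1, 2, 9, 10)
I2 -> (2, 11, 12, 13)  // RAW R1: wait I1 write@10
I3 -> (14, 15, 18, 19)  // WAW R0: wait I2 write@13
I4 -> (20, 21, 24, 25)  // struct: MulU busy until I3 writes@19
I5 -> (21, 22, 24, 25)
I6 -> (26, 27, 29, 30)  // struct: AddU busy until I5 writes@25
I7 -> (27, 28, 29, 30)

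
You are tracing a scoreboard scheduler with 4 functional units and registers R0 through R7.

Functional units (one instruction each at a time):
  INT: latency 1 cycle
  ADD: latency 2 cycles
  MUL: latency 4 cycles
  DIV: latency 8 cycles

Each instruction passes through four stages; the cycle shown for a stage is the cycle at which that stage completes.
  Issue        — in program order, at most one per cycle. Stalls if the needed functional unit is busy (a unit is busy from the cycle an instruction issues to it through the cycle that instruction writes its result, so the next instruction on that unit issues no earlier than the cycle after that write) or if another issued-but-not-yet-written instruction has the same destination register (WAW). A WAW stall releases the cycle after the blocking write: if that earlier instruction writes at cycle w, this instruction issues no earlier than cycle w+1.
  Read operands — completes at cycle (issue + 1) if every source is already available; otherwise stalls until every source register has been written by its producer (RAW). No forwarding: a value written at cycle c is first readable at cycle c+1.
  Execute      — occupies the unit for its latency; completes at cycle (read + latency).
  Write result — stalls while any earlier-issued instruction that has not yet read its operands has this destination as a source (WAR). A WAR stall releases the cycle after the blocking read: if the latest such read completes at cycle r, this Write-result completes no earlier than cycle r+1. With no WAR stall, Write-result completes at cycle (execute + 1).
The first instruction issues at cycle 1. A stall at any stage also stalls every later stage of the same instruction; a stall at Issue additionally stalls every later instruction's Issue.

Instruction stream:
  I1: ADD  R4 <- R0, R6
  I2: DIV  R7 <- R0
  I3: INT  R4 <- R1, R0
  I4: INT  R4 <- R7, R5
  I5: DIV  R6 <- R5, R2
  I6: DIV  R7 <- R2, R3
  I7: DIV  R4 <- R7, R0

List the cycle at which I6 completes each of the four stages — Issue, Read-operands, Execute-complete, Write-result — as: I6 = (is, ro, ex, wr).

1) issue 1, read 2, done 4, write 5
2) issue 2, read 3, done 11, write 12
3) issue 6, read 7, done 8, write 9  <WAW R4: wait I1 write@5>
4) issue 10, read 13, done 14, write 15  <struct: INT busy until I3 writes@9 / RAW R7: wait I2 write@12>
5) issue 13, read 14, done 22, write 23  <struct: DIV busy until I2 writes@12>
6) issue 24, read 25, done 33, write 34  <struct: DIV busy until I5 writes@23>
7) issue 35, read 36, done 44, write 45  <struct: DIV busy until I6 writes@34>

I6 = (24, 25, 33, 34)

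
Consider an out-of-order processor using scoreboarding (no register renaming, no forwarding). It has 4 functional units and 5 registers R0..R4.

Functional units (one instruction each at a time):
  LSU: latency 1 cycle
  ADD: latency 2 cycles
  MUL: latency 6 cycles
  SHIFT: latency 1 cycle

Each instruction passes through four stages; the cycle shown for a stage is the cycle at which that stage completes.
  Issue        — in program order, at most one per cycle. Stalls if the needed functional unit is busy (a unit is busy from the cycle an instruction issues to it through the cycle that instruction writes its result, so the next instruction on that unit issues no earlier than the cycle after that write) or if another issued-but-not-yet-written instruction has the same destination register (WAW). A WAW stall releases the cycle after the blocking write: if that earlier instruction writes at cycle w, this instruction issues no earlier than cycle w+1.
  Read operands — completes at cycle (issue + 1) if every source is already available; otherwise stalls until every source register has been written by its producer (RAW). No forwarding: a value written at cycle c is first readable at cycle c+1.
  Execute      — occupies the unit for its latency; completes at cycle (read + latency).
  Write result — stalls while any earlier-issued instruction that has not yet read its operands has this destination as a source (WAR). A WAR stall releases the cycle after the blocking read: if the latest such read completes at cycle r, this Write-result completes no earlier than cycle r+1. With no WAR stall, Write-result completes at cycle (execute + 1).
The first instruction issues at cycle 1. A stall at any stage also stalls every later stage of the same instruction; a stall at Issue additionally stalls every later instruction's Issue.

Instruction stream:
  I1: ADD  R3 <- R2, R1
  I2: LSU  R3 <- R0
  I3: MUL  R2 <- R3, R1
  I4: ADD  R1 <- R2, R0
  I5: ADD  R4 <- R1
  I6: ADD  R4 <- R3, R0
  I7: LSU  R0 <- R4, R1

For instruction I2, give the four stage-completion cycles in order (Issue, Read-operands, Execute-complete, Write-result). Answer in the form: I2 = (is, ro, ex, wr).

I2 = (6, 7, 8, 9)

t=1  I1→ADD
t=2  I1 RO
t=4  I1 EX
t=5  I1 WR R3
t=6  I2→LSU
t=7  I2 RO · I3→MUL
t=8  I2 EX · I4→ADD
t=9  I2 WR R3
t=10  I3 RO
t=16  I3 EX
t=17  I3 WR R2
t=18  I4 RO
t=20  I4 EX
t=21  I4 WR R1
t=22  I5→ADD
t=23  I5 RO
t=25  I5 EX
t=26  I5 WR R4
t=27  I6→ADD
t=28  I6 RO · I7→LSU
t=30  I6 EX
t=31  I6 WR R4
t=32  I7 RO
t=33  I7 EX
t=34  I7 WR R0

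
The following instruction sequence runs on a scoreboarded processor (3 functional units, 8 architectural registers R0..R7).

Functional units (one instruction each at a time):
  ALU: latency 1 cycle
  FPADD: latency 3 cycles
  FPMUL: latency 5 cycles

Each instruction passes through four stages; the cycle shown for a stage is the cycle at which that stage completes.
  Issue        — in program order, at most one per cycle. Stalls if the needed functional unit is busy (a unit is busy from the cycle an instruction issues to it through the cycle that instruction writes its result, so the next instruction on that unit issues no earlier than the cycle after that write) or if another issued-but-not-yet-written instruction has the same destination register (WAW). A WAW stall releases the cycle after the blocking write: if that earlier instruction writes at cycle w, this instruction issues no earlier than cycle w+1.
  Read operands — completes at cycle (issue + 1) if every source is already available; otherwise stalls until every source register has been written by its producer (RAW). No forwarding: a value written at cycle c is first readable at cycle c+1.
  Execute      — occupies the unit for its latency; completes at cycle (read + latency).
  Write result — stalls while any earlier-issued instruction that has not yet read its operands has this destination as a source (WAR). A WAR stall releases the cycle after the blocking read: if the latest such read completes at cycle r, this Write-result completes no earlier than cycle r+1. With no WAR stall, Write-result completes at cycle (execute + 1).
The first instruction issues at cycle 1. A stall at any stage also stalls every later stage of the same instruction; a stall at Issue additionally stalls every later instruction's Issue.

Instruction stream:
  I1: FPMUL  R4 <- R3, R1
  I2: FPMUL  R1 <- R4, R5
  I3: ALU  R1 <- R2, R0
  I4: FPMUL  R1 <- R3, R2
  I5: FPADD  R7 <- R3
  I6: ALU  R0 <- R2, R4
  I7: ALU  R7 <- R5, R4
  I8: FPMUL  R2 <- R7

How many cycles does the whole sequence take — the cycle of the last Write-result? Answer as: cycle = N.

cycle = 38

cycle 1: I1→FPMUL
cycle 2: I1 RO
cycle 7: I1 EX
cycle 8: I1 WR R4
cycle 9: I2→FPMUL
cycle 10: I2 RO
cycle 15: I2 EX
cycle 16: I2 WR R1
cycle 17: I3→ALU
cycle 18: I3 RO
cycle 19: I3 EX
cycle 20: I3 WR R1
cycle 21: I4→FPMUL
cycle 22: I4 RO · I5→FPADD
cycle 23: I5 RO · I6→ALU
cycle 24: I6 RO
cycle 25: I6 EX
cycle 26: I5 EX · I6 WR R0
cycle 27: I4 EX · I5 WR R7
cycle 28: I4 WR R1 · I7→ALU
cycle 29: I7 RO · I8→FPMUL
cycle 30: I7 EX
cycle 31: I7 WR R7
cycle 32: I8 RO
cycle 37: I8 EX
cycle 38: I8 WR R2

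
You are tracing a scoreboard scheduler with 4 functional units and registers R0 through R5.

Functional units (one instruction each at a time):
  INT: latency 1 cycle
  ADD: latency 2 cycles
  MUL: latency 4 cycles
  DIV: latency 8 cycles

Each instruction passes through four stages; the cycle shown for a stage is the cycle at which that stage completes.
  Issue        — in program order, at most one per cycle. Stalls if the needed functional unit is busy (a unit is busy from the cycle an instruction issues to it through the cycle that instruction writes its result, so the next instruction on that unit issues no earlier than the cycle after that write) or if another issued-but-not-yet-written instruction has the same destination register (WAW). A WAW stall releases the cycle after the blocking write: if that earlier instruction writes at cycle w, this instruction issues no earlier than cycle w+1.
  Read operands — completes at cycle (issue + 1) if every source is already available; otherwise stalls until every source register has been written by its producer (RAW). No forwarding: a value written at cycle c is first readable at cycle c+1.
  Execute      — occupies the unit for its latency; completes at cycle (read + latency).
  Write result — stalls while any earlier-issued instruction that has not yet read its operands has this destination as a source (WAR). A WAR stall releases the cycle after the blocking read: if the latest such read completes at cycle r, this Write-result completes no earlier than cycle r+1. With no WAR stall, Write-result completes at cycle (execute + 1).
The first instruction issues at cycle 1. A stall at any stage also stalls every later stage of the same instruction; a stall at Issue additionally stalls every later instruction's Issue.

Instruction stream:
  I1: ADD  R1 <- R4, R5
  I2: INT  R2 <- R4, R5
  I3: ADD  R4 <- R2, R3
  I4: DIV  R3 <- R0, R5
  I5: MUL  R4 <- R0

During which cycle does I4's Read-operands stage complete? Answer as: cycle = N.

1) issue 1, read 2, done 4, write 5
2) issue 2, read 3, done 4, write 5
3) issue 6, read 7, done 9, write 10  <struct: ADD busy until I1 writes@5>
4) issue 7, read 8, done 16, write 17
5) issue 11, read 12, done 16, write 17  <WAW R4: wait I3 write@10>

cycle = 8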